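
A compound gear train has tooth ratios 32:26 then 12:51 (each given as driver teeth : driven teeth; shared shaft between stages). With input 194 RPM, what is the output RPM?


Stage 1: RPM_B = RPM_A × t_A/t_B = 194 × 32/26 = 6208/26 ≈ 238.77
B and C share a shaft → RPM_C = RPM_B
Stage 2: RPM_D = RPM_C × t_C/t_D = RPM_A × (t_A×t_C)/(t_B×t_D)
Overall ratio = (32×12)/(26×51) = 384/1326
RPM_D = 194 × 384/1326 = 74496/1326
≈ 56.18 RPM

56.18 RPM


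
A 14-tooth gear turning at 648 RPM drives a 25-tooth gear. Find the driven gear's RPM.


Gear ratio = 14:25 = 14:25
RPM_B = RPM_A × (teeth_A / teeth_B)
= 648 × (14/25)
= 362.9 RPM

362.9 RPM


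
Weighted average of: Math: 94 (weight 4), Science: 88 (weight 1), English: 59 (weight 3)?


Numerator = 94×4 + 88×1 + 59×3
= 376 + 88 + 177
= 641
Total weight = 8
Weighted avg = 641/8
= 80.13

80.13


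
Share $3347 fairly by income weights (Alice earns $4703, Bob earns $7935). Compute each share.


Total income = 4703 + 7935 = $12638
Alice: $3347 × 4703/12638 = $1245.52
Bob: $3347 × 7935/12638 = $2101.48
= Alice: $1245.52, Bob: $2101.48

Alice: $1245.52, Bob: $2101.48


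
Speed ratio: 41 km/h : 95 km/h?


Ratio = 41:95
GCD = 1
Simplified = 41:95
Time ratio (same distance) = 95:41
Speed ratio = 41:95

41:95


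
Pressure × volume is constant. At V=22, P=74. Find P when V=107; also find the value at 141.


Inverse proportion: x × y = constant
k = 22 × 74 = 1628
At x=107: k/107 = 15.21
At x=141: k/141 = 11.55
= 15.21 and 11.55

15.21 and 11.55


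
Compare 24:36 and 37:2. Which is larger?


24/36 = 0.6667
37/2 = 18.5000
0.6667 < 18.5000, so 24:36 is less
= 37:2

37:2


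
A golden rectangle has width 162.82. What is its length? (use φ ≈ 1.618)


φ = (1 + √5) / 2 ≈ 1.618
Length = width × φ = 162.82 × 1.618 = 263.44276
≈ 263.44

263.44


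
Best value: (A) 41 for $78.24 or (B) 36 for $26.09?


Deal A: $78.24/41 = $1.9083/unit
Deal B: $26.09/36 = $0.7247/unit
B is cheaper per unit
= Deal B

Deal B


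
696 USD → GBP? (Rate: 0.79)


Amount × rate = 696 × 0.79
= 549.84 GBP

549.84 GBP


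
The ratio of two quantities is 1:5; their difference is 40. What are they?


Let A = 1k, B = 5k.
5k - 1k = 40
4k = 40 → k = 40/4 = 10
A = 1×10 = 10, B = 5×10 = 50
= A = 10, B = 50

A = 10, B = 50


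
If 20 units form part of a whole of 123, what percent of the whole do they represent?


Percentage = (part / whole) × 100
= (20 / 123) × 100
≈ 16.26%

16.26%


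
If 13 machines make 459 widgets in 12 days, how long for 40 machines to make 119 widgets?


Days ∝ work / workers, so d₂ = d₁ × (m₁/m₂) × (w₂/w₁)
Workers factor (inverse): 13/40 = 0.3250
Work factor (direct): 119/459 ≈ 0.2593
d₂ = 12 × 13/40 × 119/459 = (12 × 13 × 119) / (40 × 459) = 18564/18360
≈ 1.01 days

1.01 days


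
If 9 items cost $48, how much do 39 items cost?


Direct proportion: y/x = constant
k = 48/9 ≈ 5.3333
y₂ = k × 39 = 48 × 39 / 9 = 1872/9
= 208.00

208.00


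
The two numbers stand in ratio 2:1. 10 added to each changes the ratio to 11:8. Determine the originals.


Let A = 2k, B = 1k.
(2k + 10) / (1k + 10) = 11/8
Cross-multiply: 8(2k + 10) = 11(1k + 10)
16k + 80 = 11k + 110
16k - 11k = 110 - 80
5k = 30
k = 30/5 = 6
A = 2×6 = 12, B = 1×6 = 6
= A = 12, B = 6

A = 12, B = 6


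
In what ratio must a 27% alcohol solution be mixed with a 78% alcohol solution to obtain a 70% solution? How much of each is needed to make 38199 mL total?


Let x parts of 27% mix with y parts of 78%.
27x + 78y = 70(x + y)
27x + 78y = 70x + 70y
x(27 - 70) = y(70 - 78)
x/y = (78 - 70)/(70 - 27) = 8/43
Simplify: 8:43
Total parts = 51; one part = 38199/51 = 749.00 mL
27% solution: 8×749.00 = 5992.00 mL
78% solution: 43×749.00 = 32207.00 mL
= ratio 8:43; 5992.00 mL and 32207.00 mL

ratio 8:43; 5992.00 mL and 32207.00 mL


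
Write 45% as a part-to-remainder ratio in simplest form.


45% means 45 parts out of 100; remainder = 55
Part : remainder = 45:55
GCD = 5
= 9:11

9:11


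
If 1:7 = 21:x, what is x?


Cross multiply: 1 × x = 7 × 21
1x = 147
x = 147 / 1
= 147.00

147.00


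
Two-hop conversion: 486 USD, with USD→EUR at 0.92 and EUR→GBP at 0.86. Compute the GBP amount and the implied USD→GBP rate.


Step 1: 486 USD × 0.92 = 447.12 EUR
Step 2: 447.12 EUR × 0.86 = 384.52 GBP
Implied rate USD→GBP = 0.92 × 0.86 = 0.7912
= 384.52 GBP; implied rate 0.7912 GBP/USD

384.52 GBP; implied rate 0.7912 GBP/USD


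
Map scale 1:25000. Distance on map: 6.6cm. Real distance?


Real distance = map distance × scale
= 6.6cm × 25000
= 165000 cm = 1650.0 m
= 1.650 km

1.650 km


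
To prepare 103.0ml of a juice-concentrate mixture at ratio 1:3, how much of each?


Total parts = 1 + 3 = 4
juice: 103.0 × 1/4 = 25.8ml
concentrate: 103.0 × 3/4 = 77.3ml
= 25.8ml and 77.3ml

25.8ml and 77.3ml


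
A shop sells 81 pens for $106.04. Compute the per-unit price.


Unit rate = total / quantity
= 106.04 / 81
= $1.31 per unit

$1.31 per unit


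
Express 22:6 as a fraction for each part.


Total parts = 22 + 6 = 28
First part: 22/28 = 11/14
Second part: 6/28 = 3/14
= 11/14 and 3/14

11/14 and 3/14


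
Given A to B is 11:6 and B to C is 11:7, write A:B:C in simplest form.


Match B: multiply A:B by 11 → 121:66
Multiply B:C by 6 → 66:42
Combined: 121:66:42
GCD = 1
= 121:66:42

121:66:42


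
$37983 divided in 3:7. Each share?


Total parts = 3 + 7 = 10
Part 1: 37983 × 3/10 = 11394.90
Part 2: 37983 × 7/10 = 26588.10
= Part 1: $11394.90, Part 2: $26588.10

Part 1: $11394.90, Part 2: $26588.10


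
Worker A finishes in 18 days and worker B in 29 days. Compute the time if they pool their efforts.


Rate of A = 1/18 per day
Rate of B = 1/29 per day
Combined rate = 1/18 + 1/29 = 47/522 ≈ 0.0900 per day
Days = 1 / combined rate = 522/47
≈ 11.11 days

11.11 days


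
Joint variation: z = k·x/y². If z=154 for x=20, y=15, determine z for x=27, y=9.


z = k·x/y²
Solve for k using the known point: k = z·y²/x = 154×225/20 = 34650/20 = 1732.5000
Now evaluate at x=27, y=9:
z = k × 27 / 81 = (34650 × 27) / (20 × 81) = 935550/1620
= 577.5000

577.5000


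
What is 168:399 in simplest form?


GCD(168, 399) = 21
168/21 : 399/21
= 8:19

8:19


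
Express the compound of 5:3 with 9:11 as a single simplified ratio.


Compound ratio = (5×9) : (3×11)
= 45:33
GCD = 3
= 15:11

15:11


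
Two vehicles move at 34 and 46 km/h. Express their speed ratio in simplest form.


Ratio = 34:46
GCD = 2
Simplified = 17:23
Time ratio (same distance) = 23:17
Speed ratio = 17:23

17:23


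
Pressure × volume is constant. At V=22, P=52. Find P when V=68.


Inverse proportion: x × y = constant
k = 22 × 52 = 1144
y₂ = k / 68 = 1144 / 68
= 16.82

16.82


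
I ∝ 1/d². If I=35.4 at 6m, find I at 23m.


I₁d₁² = I₂d₂²
I₂ = I₁ × (d₁/d₂)²
= 35.4 × (6/23)²
= 35.4 × 36/529
= 1274.4/529
≈ 2.4091

2.4091


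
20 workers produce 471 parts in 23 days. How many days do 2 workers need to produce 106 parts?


Days ∝ work / workers, so d₂ = d₁ × (m₁/m₂) × (w₂/w₁)
Workers factor (inverse): 20/2 = 10.0000
Work factor (direct): 106/471 ≈ 0.2251
d₂ = 23 × 20/2 × 106/471 = (23 × 20 × 106) / (2 × 471) = 48760/942
≈ 51.76 days

51.76 days


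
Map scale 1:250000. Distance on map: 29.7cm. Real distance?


Real distance = map distance × scale
= 29.7cm × 250000
= 7425000 cm = 74250.0 m
= 74.250 km

74.250 km


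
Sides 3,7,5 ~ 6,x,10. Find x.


Scale factor = 6/3 = 2
Missing side = 7 × 2
= 14.0

14.0


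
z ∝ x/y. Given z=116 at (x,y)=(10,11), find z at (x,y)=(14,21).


z = k·x/y
Solve for k using the known point: k = z·y/x = 116×11/10 = 1276/10 = 127.6000
Now evaluate at x=14, y=21:
z = k × 14 / 21 = (1276 × 14) / (10 × 21) = 17864/210
≈ 85.0667

85.0667


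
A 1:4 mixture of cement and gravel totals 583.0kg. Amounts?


Total parts = 1 + 4 = 5
cement: 583.0 × 1/5 = 116.6kg
gravel: 583.0 × 4/5 = 466.4kg
= 116.6kg and 466.4kg

116.6kg and 466.4kg


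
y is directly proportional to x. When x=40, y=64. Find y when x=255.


Direct proportion: y/x = constant
k = 64/40 = 1.6000
y₂ = k × 255 = 64 × 255 / 40 = 16320/40
= 408.00

408.00


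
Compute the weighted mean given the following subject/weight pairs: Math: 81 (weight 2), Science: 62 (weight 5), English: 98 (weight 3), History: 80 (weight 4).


Numerator = 81×2 + 62×5 + 98×3 + 80×4
= 162 + 310 + 294 + 320
= 1086
Total weight = 14
Weighted avg = 1086/14
= 77.57

77.57


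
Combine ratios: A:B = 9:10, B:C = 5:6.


Match B: multiply A:B by 5 → 45:50
Multiply B:C by 10 → 50:60
Combined: 45:50:60
GCD = 5
= 9:10:12

9:10:12


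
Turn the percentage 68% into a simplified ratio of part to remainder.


68% means 68 parts out of 100; remainder = 32
Part : remainder = 68:32
GCD = 4
= 17:8

17:8


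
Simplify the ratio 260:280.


GCD(260, 280) = 20
260/20 : 280/20
= 13:14

13:14


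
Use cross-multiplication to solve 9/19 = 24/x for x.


Cross multiply: 9 × x = 19 × 24
9x = 456
x = 456 / 9
= 50.67

50.67


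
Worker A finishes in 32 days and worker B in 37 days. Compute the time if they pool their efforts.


Rate of A = 1/32 per day
Rate of B = 1/37 per day
Combined rate = 1/32 + 1/37 = 69/1184 ≈ 0.0583 per day
Days = 1 / combined rate = 1184/69
≈ 17.16 days

17.16 days


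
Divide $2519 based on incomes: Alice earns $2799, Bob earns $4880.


Total income = 2799 + 4880 = $7679
Alice: $2519 × 2799/7679 = $918.18
Bob: $2519 × 4880/7679 = $1600.82
= Alice: $918.18, Bob: $1600.82

Alice: $918.18, Bob: $1600.82


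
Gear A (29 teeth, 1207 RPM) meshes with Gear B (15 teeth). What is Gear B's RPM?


Gear ratio = 29:15 = 29:15
RPM_B = RPM_A × (teeth_A / teeth_B)
= 1207 × (29/15)
= 2333.5 RPM

2333.5 RPM


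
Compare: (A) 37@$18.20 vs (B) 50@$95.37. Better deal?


Deal A: $18.20/37 = $0.4919/unit
Deal B: $95.37/50 = $1.9074/unit
A is cheaper per unit
= Deal A

Deal A


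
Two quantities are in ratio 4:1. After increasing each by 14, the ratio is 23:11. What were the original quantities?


Let A = 4k, B = 1k.
(4k + 14) / (1k + 14) = 23/11
Cross-multiply: 11(4k + 14) = 23(1k + 14)
44k + 154 = 23k + 322
44k - 23k = 322 - 154
21k = 168
k = 168/21 = 8
A = 4×8 = 32, B = 1×8 = 8
= A = 32, B = 8

A = 32, B = 8


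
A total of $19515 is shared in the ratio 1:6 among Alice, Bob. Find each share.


Total parts = 1 + 6 = 7
Alice: 19515 × 1/7 = 2787.86
Bob: 19515 × 6/7 = 16727.14
= Alice: $2787.86, Bob: $16727.14

Alice: $2787.86, Bob: $16727.14


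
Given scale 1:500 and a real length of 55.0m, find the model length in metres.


Model size = real / scale
= 55.0 / 500
= 0.1100 m

0.1100 m


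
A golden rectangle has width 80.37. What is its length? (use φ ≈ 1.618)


φ = (1 + √5) / 2 ≈ 1.618
Length = width × φ = 80.37 × 1.618 = 130.03866
≈ 130.04

130.04


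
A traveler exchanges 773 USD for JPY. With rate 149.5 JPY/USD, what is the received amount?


Amount × rate = 773 × 149.5
= 115563.50 JPY

115563.50 JPY


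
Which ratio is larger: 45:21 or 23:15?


45/21 = 2.1429
23/15 = 1.5333
2.1429 > 1.5333, so 45:21 is greater
= 45:21

45:21


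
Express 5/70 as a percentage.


Percentage = (part / whole) × 100
= (5 / 70) × 100
≈ 7.14%

7.14%


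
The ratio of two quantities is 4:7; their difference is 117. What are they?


Let A = 4k, B = 7k.
7k - 4k = 117
3k = 117 → k = 117/3 = 39
A = 4×39 = 156, B = 7×39 = 273
= A = 156, B = 273

A = 156, B = 273


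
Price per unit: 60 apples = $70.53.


Unit rate = total / quantity
= 70.53 / 60
= $1.18 per unit

$1.18 per unit


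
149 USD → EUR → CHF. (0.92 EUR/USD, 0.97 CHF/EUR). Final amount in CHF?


Step 1: 149 USD × 0.92 = 137.08 EUR
Step 2: 137.08 EUR × 0.97 = 132.97 CHF
Implied rate USD→CHF = 0.92 × 0.97 = 0.8924
= 132.97 CHF

132.97 CHF


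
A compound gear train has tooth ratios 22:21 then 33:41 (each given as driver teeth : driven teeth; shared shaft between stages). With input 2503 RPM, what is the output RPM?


Stage 1: RPM_B = RPM_A × t_A/t_B = 2503 × 22/21 = 55066/21 ≈ 2622.19
B and C share a shaft → RPM_C = RPM_B
Stage 2: RPM_D = RPM_C × t_C/t_D = RPM_A × (t_A×t_C)/(t_B×t_D)
Overall ratio = (22×33)/(21×41) = 726/861
RPM_D = 2503 × 726/861 = 1817178/861
≈ 2110.54 RPM

2110.54 RPM


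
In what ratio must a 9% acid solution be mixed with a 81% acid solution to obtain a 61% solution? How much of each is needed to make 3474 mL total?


Let x parts of 9% mix with y parts of 81%.
9x + 81y = 61(x + y)
9x + 81y = 61x + 61y
x(9 - 61) = y(61 - 81)
x/y = (81 - 61)/(61 - 9) = 20/52
Simplify: 5:13
Total parts = 18; one part = 3474/18 = 193.00 mL
9% solution: 5×193.00 = 965.00 mL
81% solution: 13×193.00 = 2509.00 mL
= ratio 5:13; 965.00 mL and 2509.00 mL

ratio 5:13; 965.00 mL and 2509.00 mL


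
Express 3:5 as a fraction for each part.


Total parts = 3 + 5 = 8
First part: 3/8 = 3/8
Second part: 5/8 = 5/8
= 3/8 and 5/8

3/8 and 5/8


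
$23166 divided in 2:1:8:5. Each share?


Total parts = 2 + 1 + 8 + 5 = 16
Part 1: 23166 × 2/16 = 2895.75
Part 2: 23166 × 1/16 = 1447.88
Part 3: 23166 × 8/16 = 11583.00
Part 4: 23166 × 5/16 = 7239.38
= Part 1: $2895.75, Part 2: $1447.88, Part 3: $11583.00, Part 4: $7239.38

Part 1: $2895.75, Part 2: $1447.88, Part 3: $11583.00, Part 4: $7239.38


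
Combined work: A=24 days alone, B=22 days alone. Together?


Rate of A = 1/24 per day
Rate of B = 1/22 per day
Combined rate = 1/24 + 1/22 = 46/528 ≈ 0.0871 per day
Days = 1 / combined rate = 528/46
≈ 11.48 days

11.48 days


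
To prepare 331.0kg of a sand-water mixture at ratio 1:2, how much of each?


Total parts = 1 + 2 = 3
sand: 331.0 × 1/3 = 110.3kg
water: 331.0 × 2/3 = 220.7kg
= 110.3kg and 220.7kg

110.3kg and 220.7kg


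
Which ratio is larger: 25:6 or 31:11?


25/6 = 4.1667
31/11 = 2.8182
4.1667 > 2.8182, so 25:6 is greater
= 25:6

25:6


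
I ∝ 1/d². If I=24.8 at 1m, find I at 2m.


I₁d₁² = I₂d₂²
I₂ = I₁ × (d₁/d₂)²
= 24.8 × (1/2)²
= 24.8 × 1/4
= 24.8/4
= 6.2000

6.2000


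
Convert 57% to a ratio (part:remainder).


57% means 57 parts out of 100; remainder = 43
Part : remainder = 57:43
GCD = 1
= 57:43

57:43


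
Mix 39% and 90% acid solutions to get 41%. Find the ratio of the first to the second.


Let x parts of 39% mix with y parts of 90%.
39x + 90y = 41(x + y)
39x + 90y = 41x + 41y
x(39 - 41) = y(41 - 90)
x/y = (90 - 41)/(41 - 39) = 49/2
Simplify: 49:2
= 49:2

49:2


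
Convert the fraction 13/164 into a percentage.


Percentage = (part / whole) × 100
= (13 / 164) × 100
≈ 7.93%

7.93%


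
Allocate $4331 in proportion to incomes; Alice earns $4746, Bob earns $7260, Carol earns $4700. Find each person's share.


Total income = 4746 + 7260 + 4700 = $16706
Alice: $4331 × 4746/16706 = $1230.39
Bob: $4331 × 7260/16706 = $1882.14
Carol: $4331 × 4700/16706 = $1218.47
= Alice: $1230.39, Bob: $1882.14, Carol: $1218.47

Alice: $1230.39, Bob: $1882.14, Carol: $1218.47


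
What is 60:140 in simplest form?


GCD(60, 140) = 20
60/20 : 140/20
= 3:7

3:7


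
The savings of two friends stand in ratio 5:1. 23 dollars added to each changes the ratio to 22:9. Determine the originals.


Let A = 5k, B = 1k.
(5k + 23) / (1k + 23) = 22/9
Cross-multiply: 9(5k + 23) = 22(1k + 23)
45k + 207 = 22k + 506
45k - 22k = 506 - 207
23k = 299
k = 299/23 = 13
A = 5×13 = 65, B = 1×13 = 13
= A = 65, B = 13

A = 65, B = 13


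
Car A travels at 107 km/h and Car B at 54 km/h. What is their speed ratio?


Ratio = 107:54
GCD = 1
Simplified = 107:54
Time ratio (same distance) = 54:107
Speed ratio = 107:54

107:54


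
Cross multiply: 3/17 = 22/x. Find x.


Cross multiply: 3 × x = 17 × 22
3x = 374
x = 374 / 3
= 124.67

124.67


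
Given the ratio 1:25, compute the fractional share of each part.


Total parts = 1 + 25 = 26
First part: 1/26 = 1/26
Second part: 25/26 = 25/26
= 1/26 and 25/26

1/26 and 25/26


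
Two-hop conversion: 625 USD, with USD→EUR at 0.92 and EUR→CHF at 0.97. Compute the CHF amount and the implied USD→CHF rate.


Step 1: 625 USD × 0.92 = 575.00 EUR
Step 2: 575.00 EUR × 0.97 = 557.75 CHF
Implied rate USD→CHF = 0.92 × 0.97 = 0.8924
= 557.75 CHF; implied rate 0.8924 CHF/USD

557.75 CHF; implied rate 0.8924 CHF/USD


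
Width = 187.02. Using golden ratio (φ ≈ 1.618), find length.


φ = (1 + √5) / 2 ≈ 1.618
Length = width × φ = 187.02 × 1.618 = 302.59836
≈ 302.60

302.60


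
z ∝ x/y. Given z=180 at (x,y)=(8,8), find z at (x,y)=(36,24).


z = k·x/y
Solve for k using the known point: k = z·y/x = 180×8/8 = 1440/8 = 180.0000
Now evaluate at x=36, y=24:
z = k × 36 / 24 = (1440 × 36) / (8 × 24) = 51840/192
= 270.0000

270.0000


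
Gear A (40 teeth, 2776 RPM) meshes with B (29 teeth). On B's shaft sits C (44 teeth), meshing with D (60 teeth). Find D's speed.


Stage 1: RPM_B = RPM_A × t_A/t_B = 2776 × 40/29 = 111040/29 ≈ 3828.97
B and C share a shaft → RPM_C = RPM_B
Stage 2: RPM_D = RPM_C × t_C/t_D = RPM_A × (t_A×t_C)/(t_B×t_D)
Overall ratio = (40×44)/(29×60) = 1760/1740
RPM_D = 2776 × 1760/1740 = 4885760/1740
≈ 2807.91 RPM

2807.91 RPM


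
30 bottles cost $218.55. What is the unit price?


Unit rate = total / quantity
= 218.55 / 30
= $7.29 per unit

$7.29 per unit


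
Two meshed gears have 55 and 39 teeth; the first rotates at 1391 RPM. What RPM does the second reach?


Gear ratio = 55:39 = 55:39
RPM_B = RPM_A × (teeth_A / teeth_B)
= 1391 × (55/39)
= 1961.7 RPM

1961.7 RPM


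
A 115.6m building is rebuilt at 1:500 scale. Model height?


Model size = real / scale
= 115.6 / 500
= 0.2312 m

0.2312 m


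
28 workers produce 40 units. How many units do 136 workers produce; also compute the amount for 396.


Direct proportion: y/x = constant
k = 40/28 ≈ 1.4286
y at x=136: k × 136 = 40 × 136 / 28 = 5440/28 ≈ 194.29
y at x=396: k × 396 = 40 × 396 / 28 = 15840/28 ≈ 565.71
= 194.29 and 565.71

194.29 and 565.71


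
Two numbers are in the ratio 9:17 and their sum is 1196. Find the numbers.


Let A = 9k, B = 17k.
9k + 17k = 1196
26k = 1196 → k = 1196/26 = 46
A = 9×46 = 414, B = 17×46 = 782
= A = 414, B = 782

A = 414, B = 782


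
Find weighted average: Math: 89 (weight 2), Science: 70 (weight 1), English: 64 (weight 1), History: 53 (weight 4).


Numerator = 89×2 + 70×1 + 64×1 + 53×4
= 178 + 70 + 64 + 212
= 524
Total weight = 8
Weighted avg = 524/8
= 65.50

65.50


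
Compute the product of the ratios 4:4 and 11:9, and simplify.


Compound ratio = (4×11) : (4×9)
= 44:36
GCD = 4
= 11:9

11:9


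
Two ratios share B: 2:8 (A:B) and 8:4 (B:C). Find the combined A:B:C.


Match B: multiply A:B by 8 → 16:64
Multiply B:C by 8 → 64:32
Combined: 16:64:32
GCD = 16
= 1:4:2

1:4:2


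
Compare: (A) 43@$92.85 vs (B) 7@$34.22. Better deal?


Deal A: $92.85/43 = $2.1593/unit
Deal B: $34.22/7 = $4.8886/unit
A is cheaper per unit
= Deal A

Deal A


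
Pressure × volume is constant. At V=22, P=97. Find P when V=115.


Inverse proportion: x × y = constant
k = 22 × 97 = 2134
y₂ = k / 115 = 2134 / 115
= 18.56

18.56


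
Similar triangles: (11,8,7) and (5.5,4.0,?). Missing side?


Scale factor = 5.5/11 = 0.5
Missing side = 7 × 0.5
= 3.5

3.5


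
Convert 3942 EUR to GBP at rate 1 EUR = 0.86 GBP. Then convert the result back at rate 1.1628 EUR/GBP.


Amount × rate = 3942 × 0.86 = 3390.12 GBP
Round-trip: 3390.12 × 1.1628 = 3942.03 EUR
= 3390.12 GBP, then 3942.03 EUR

3390.12 GBP, then 3942.03 EUR


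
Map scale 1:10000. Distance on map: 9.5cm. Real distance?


Real distance = map distance × scale
= 9.5cm × 10000
= 95000 cm = 950.0 m
= 0.950 km

0.950 km


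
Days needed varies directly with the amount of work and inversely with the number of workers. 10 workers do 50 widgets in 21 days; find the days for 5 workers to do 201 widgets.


Days ∝ work / workers, so d₂ = d₁ × (m₁/m₂) × (w₂/w₁)
Workers factor (inverse): 10/5 = 2.0000
Work factor (direct): 201/50 = 4.0200
d₂ = 21 × 10/5 × 201/50 = (21 × 10 × 201) / (5 × 50) = 42210/250
= 168.84 days

168.84 days


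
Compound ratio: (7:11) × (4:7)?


Compound ratio = (7×4) : (11×7)
= 28:77
GCD = 7
= 4:11

4:11


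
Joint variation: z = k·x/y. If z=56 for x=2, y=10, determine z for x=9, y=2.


z = k·x/y
Solve for k using the known point: k = z·y/x = 56×10/2 = 560/2 = 280.0000
Now evaluate at x=9, y=2:
z = k × 9 / 2 = (560 × 9) / (2 × 2) = 5040/4
= 1260.0000

1260.0000


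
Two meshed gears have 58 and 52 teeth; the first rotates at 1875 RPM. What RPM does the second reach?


Gear ratio = 58:52 = 29:26
RPM_B = RPM_A × (teeth_A / teeth_B)
= 1875 × (58/52)
= 2091.3 RPM

2091.3 RPM


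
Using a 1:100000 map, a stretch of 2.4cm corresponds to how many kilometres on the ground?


Real distance = map distance × scale
= 2.4cm × 100000
= 240000 cm = 2400.0 m
= 2.400 km

2.400 km


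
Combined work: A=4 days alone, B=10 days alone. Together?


Rate of A = 1/4 per day
Rate of B = 1/10 per day
Combined rate = 1/4 + 1/10 = 14/40 = 0.3500 per day
Days = 1 / combined rate = 40/14
≈ 2.86 days

2.86 days


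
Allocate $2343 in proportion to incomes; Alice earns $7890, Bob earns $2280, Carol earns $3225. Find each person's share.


Total income = 7890 + 2280 + 3225 = $13395
Alice: $2343 × 7890/13395 = $1380.09
Bob: $2343 × 2280/13395 = $398.81
Carol: $2343 × 3225/13395 = $564.10
= Alice: $1380.09, Bob: $398.81, Carol: $564.10

Alice: $1380.09, Bob: $398.81, Carol: $564.10


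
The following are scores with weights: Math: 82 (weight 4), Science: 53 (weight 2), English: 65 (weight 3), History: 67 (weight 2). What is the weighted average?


Numerator = 82×4 + 53×2 + 65×3 + 67×2
= 328 + 106 + 195 + 134
= 763
Total weight = 11
Weighted avg = 763/11
= 69.36

69.36


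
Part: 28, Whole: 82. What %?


Percentage = (part / whole) × 100
= (28 / 82) × 100
≈ 34.15%

34.15%


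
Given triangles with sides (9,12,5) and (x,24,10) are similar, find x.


Scale factor = 24/12 = 2
Missing side = 9 × 2
= 18.0

18.0


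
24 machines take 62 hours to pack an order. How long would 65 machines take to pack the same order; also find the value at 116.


Inverse proportion: x × y = constant
k = 24 × 62 = 1488
At x=65: k/65 = 22.89
At x=116: k/116 = 12.83
= 22.89 and 12.83

22.89 and 12.83


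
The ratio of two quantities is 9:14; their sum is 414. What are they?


Let A = 9k, B = 14k.
9k + 14k = 414
23k = 414 → k = 414/23 = 18
A = 9×18 = 162, B = 14×18 = 252
= A = 162, B = 252

A = 162, B = 252


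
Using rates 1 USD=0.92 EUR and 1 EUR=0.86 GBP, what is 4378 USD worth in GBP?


Step 1: 4378 USD × 0.92 = 4027.76 EUR
Step 2: 4027.76 EUR × 0.86 = 3463.87 GBP
Implied rate USD→GBP = 0.92 × 0.86 = 0.7912
= 3463.87 GBP

3463.87 GBP


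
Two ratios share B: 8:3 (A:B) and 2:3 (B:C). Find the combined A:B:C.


Match B: multiply A:B by 2 → 16:6
Multiply B:C by 3 → 6:9
Combined: 16:6:9
GCD = 1
= 16:6:9

16:6:9


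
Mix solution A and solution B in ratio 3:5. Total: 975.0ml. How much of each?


Total parts = 3 + 5 = 8
solution A: 975.0 × 3/8 = 365.6ml
solution B: 975.0 × 5/8 = 609.4ml
= 365.6ml and 609.4ml

365.6ml and 609.4ml


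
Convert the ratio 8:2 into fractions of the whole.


Total parts = 8 + 2 = 10
First part: 8/10 = 4/5
Second part: 2/10 = 1/5
= 4/5 and 1/5

4/5 and 1/5


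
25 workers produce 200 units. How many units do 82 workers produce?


Direct proportion: y/x = constant
k = 200/25 = 8.0000
y₂ = k × 82 = 200 × 82 / 25 = 16400/25
= 656.00

656.00


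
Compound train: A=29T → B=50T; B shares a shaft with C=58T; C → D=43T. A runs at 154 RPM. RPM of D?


Stage 1: RPM_B = RPM_A × t_A/t_B = 154 × 29/50 = 4466/50 = 89.32
B and C share a shaft → RPM_C = RPM_B
Stage 2: RPM_D = RPM_C × t_C/t_D = RPM_A × (t_A×t_C)/(t_B×t_D)
Overall ratio = (29×58)/(50×43) = 1682/2150
RPM_D = 154 × 1682/2150 = 259028/2150
≈ 120.48 RPM

120.48 RPM


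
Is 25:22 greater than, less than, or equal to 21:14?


25/22 = 1.1364
21/14 = 1.5000
1.1364 < 1.5000, so 25:22 is less
= less than

less than


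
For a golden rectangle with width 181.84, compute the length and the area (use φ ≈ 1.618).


φ = (1 + √5) / 2 ≈ 1.618
Length = width × φ = 181.84 × 1.618 = 294.21712
≈ 294.22
Area = width × length = 181.84 × 294.21712 = 53500.4411008 ≈ 53500.44
= Length: 294.22, Area: 53500.44

Length: 294.22, Area: 53500.44


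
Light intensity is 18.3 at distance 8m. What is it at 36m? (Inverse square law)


I₁d₁² = I₂d₂²
I₂ = I₁ × (d₁/d₂)²
= 18.3 × (8/36)²
= 18.3 × 64/1296
= 1171.2/1296
≈ 0.9037

0.9037


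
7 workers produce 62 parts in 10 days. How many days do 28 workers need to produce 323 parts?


Days ∝ work / workers, so d₂ = d₁ × (m₁/m₂) × (w₂/w₁)
Workers factor (inverse): 7/28 = 0.2500
Work factor (direct): 323/62 ≈ 5.2097
d₂ = 10 × 7/28 × 323/62 = (10 × 7 × 323) / (28 × 62) = 22610/1736
≈ 13.02 days

13.02 days


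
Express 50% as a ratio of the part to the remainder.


50% means 50 parts out of 100; remainder = 50
Part : remainder = 50:50
GCD = 50
= 1:1

1:1


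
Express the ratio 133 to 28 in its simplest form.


GCD(133, 28) = 7
133/7 : 28/7
= 19:4

19:4


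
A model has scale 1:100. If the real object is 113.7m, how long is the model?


Model size = real / scale
= 113.7 / 100
= 1.1370 m

1.1370 m


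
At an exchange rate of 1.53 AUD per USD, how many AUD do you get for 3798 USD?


Amount × rate = 3798 × 1.53
= 5810.94 AUD

5810.94 AUD


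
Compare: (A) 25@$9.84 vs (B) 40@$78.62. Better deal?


Deal A: $9.84/25 = $0.3936/unit
Deal B: $78.62/40 = $1.9655/unit
A is cheaper per unit
= Deal A

Deal A


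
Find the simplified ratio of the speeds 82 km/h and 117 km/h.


Ratio = 82:117
GCD = 1
Simplified = 82:117
Time ratio (same distance) = 117:82
Speed ratio = 82:117

82:117


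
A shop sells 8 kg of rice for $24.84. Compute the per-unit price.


Unit rate = total / quantity
= 24.84 / 8
= $3.11 per unit

$3.11 per unit


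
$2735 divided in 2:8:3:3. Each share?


Total parts = 2 + 8 + 3 + 3 = 16
Part 1: 2735 × 2/16 = 341.88
Part 2: 2735 × 8/16 = 1367.50
Part 3: 2735 × 3/16 = 512.81
Part 4: 2735 × 3/16 = 512.81
= Part 1: $341.88, Part 2: $1367.50, Part 3: $512.81, Part 4: $512.81

Part 1: $341.88, Part 2: $1367.50, Part 3: $512.81, Part 4: $512.81


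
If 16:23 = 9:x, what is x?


Cross multiply: 16 × x = 23 × 9
16x = 207
x = 207 / 16
= 12.94

12.94


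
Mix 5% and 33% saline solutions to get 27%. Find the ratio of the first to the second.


Let x parts of 5% mix with y parts of 33%.
5x + 33y = 27(x + y)
5x + 33y = 27x + 27y
x(5 - 27) = y(27 - 33)
x/y = (33 - 27)/(27 - 5) = 6/22
Simplify: 3:11
= 3:11

3:11


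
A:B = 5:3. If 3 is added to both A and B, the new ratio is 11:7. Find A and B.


Let A = 5k, B = 3k.
(5k + 3) / (3k + 3) = 11/7
Cross-multiply: 7(5k + 3) = 11(3k + 3)
35k + 21 = 33k + 33
35k - 33k = 33 - 21
2k = 12
k = 12/2 = 6
A = 5×6 = 30, B = 3×6 = 18
= A = 30, B = 18

A = 30, B = 18


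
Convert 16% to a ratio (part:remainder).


16% means 16 parts out of 100; remainder = 84
Part : remainder = 16:84
GCD = 4
= 4:21

4:21


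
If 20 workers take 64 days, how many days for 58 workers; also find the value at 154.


Inverse proportion: x × y = constant
k = 20 × 64 = 1280
At x=58: k/58 = 22.07
At x=154: k/154 = 8.31
= 22.07 and 8.31

22.07 and 8.31


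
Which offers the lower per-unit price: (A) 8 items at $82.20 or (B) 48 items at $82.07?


Deal A: $82.20/8 = $10.2750/unit
Deal B: $82.07/48 = $1.7098/unit
B is cheaper per unit
= Deal B

Deal B


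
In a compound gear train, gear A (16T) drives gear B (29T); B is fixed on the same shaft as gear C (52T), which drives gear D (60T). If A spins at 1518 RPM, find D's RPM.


Stage 1: RPM_B = RPM_A × t_A/t_B = 1518 × 16/29 = 24288/29 ≈ 837.52
B and C share a shaft → RPM_C = RPM_B
Stage 2: RPM_D = RPM_C × t_C/t_D = RPM_A × (t_A×t_C)/(t_B×t_D)
Overall ratio = (16×52)/(29×60) = 832/1740
RPM_D = 1518 × 832/1740 = 1262976/1740
≈ 725.85 RPM

725.85 RPM


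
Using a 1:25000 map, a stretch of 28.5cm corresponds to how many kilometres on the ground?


Real distance = map distance × scale
= 28.5cm × 25000
= 712500 cm = 7125.0 m
= 7.125 km

7.125 km


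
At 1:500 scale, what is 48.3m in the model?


Model size = real / scale
= 48.3 / 500
= 0.0966 m

0.0966 m


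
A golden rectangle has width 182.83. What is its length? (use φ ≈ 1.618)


φ = (1 + √5) / 2 ≈ 1.618
Length = width × φ = 182.83 × 1.618 = 295.81894
≈ 295.82

295.82


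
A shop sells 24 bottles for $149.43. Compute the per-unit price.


Unit rate = total / quantity
= 149.43 / 24
= $6.23 per unit

$6.23 per unit


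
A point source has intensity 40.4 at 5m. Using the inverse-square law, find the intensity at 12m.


I₁d₁² = I₂d₂²
I₂ = I₁ × (d₁/d₂)²
= 40.4 × (5/12)²
= 40.4 × 25/144
= 1010/144
≈ 7.0139

7.0139


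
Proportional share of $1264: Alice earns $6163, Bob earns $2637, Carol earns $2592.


Total income = 6163 + 2637 + 2592 = $11392
Alice: $1264 × 6163/11392 = $683.82
Bob: $1264 × 2637/11392 = $292.59
Carol: $1264 × 2592/11392 = $287.60
= Alice: $683.82, Bob: $292.59, Carol: $287.60

Alice: $683.82, Bob: $292.59, Carol: $287.60


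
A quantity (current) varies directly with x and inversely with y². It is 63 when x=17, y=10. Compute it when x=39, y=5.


z = k·x/y²
Solve for k using the known point: k = z·y²/x = 63×100/17 = 6300/17 ≈ 370.5882
Now evaluate at x=39, y=5:
z = k × 39 / 25 = (6300 × 39) / (17 × 25) = 245700/425
≈ 578.1176

578.1176


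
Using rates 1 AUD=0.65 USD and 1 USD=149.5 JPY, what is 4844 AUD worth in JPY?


Step 1: 4844 AUD × 0.65 = 3148.60 USD
Step 2: 3148.60 USD × 149.5 = 470715.70 JPY
Implied rate AUD→JPY = 0.65 × 149.5 = 97.1750
= 470715.70 JPY

470715.70 JPY


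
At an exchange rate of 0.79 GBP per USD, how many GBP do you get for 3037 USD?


Amount × rate = 3037 × 0.79
= 2399.23 GBP

2399.23 GBP


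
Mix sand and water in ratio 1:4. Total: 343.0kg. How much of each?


Total parts = 1 + 4 = 5
sand: 343.0 × 1/5 = 68.6kg
water: 343.0 × 4/5 = 274.4kg
= 68.6kg and 274.4kg

68.6kg and 274.4kg


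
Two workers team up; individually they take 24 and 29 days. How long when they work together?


Rate of A = 1/24 per day
Rate of B = 1/29 per day
Combined rate = 1/24 + 1/29 = 53/696 ≈ 0.0761 per day
Days = 1 / combined rate = 696/53
≈ 13.13 days

13.13 days


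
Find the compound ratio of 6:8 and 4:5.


Compound ratio = (6×4) : (8×5)
= 24:40
GCD = 8
= 3:5

3:5


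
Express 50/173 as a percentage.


Percentage = (part / whole) × 100
= (50 / 173) × 100
≈ 28.90%

28.90%


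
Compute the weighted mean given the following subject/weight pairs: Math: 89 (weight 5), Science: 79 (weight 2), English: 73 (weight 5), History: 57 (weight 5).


Numerator = 89×5 + 79×2 + 73×5 + 57×5
= 445 + 158 + 365 + 285
= 1253
Total weight = 17
Weighted avg = 1253/17
= 73.71

73.71


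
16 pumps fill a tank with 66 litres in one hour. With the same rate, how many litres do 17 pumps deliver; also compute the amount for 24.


Direct proportion: y/x = constant
k = 66/16 = 4.1250
y at x=17: k × 17 = 66 × 17 / 16 = 1122/16 ≈ 70.13
y at x=24: k × 24 = 66 × 24 / 16 = 1584/16 = 99.00
= 70.13 and 99.00

70.13 and 99.00


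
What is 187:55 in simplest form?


GCD(187, 55) = 11
187/11 : 55/11
= 17:5

17:5


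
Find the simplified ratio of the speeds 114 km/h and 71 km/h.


Ratio = 114:71
GCD = 1
Simplified = 114:71
Time ratio (same distance) = 71:114
Speed ratio = 114:71

114:71


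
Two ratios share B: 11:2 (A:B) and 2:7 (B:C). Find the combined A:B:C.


Match B: multiply A:B by 2 → 22:4
Multiply B:C by 2 → 4:14
Combined: 22:4:14
GCD = 2
= 11:2:7

11:2:7


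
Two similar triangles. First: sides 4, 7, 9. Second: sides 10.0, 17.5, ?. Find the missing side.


Scale factor = 10.0/4 = 2.5
Missing side = 9 × 2.5
= 22.5

22.5


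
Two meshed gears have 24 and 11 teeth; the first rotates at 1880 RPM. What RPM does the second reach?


Gear ratio = 24:11 = 24:11
RPM_B = RPM_A × (teeth_A / teeth_B)
= 1880 × (24/11)
= 4101.8 RPM

4101.8 RPM


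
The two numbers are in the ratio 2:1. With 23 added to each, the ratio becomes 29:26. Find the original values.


Let A = 2k, B = 1k.
(2k + 23) / (1k + 23) = 29/26
Cross-multiply: 26(2k + 23) = 29(1k + 23)
52k + 598 = 29k + 667
52k - 29k = 667 - 598
23k = 69
k = 69/23 = 3
A = 2×3 = 6, B = 1×3 = 3
= A = 6, B = 3

A = 6, B = 3


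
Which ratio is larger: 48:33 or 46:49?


48/33 = 1.4545
46/49 = 0.9388
1.4545 > 0.9388, so 48:33 is greater
= 48:33

48:33


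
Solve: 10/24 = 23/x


Cross multiply: 10 × x = 24 × 23
10x = 552
x = 552 / 10
= 55.20

55.20


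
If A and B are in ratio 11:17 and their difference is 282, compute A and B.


Let A = 11k, B = 17k.
17k - 11k = 282
6k = 282 → k = 282/6 = 47
A = 11×47 = 517, B = 17×47 = 799
= A = 517, B = 799

A = 517, B = 799


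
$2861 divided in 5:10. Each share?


Total parts = 5 + 10 = 15
Part 1: 2861 × 5/15 = 953.67
Part 2: 2861 × 10/15 = 1907.33
= Part 1: $953.67, Part 2: $1907.33

Part 1: $953.67, Part 2: $1907.33


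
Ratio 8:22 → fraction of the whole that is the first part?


Total parts = 8 + 22 = 30
First part: 8/30 = 4/15
= 4/15

4/15


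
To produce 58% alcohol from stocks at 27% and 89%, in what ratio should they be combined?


Let x parts of 27% mix with y parts of 89%.
27x + 89y = 58(x + y)
27x + 89y = 58x + 58y
x(27 - 58) = y(58 - 89)
x/y = (89 - 58)/(58 - 27) = 31/31
Simplify: 1:1
= 1:1

1:1


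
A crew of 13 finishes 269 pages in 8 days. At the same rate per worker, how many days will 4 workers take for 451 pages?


Days ∝ work / workers, so d₂ = d₁ × (m₁/m₂) × (w₂/w₁)
Workers factor (inverse): 13/4 = 3.2500
Work factor (direct): 451/269 ≈ 1.6766
d₂ = 8 × 13/4 × 451/269 = (8 × 13 × 451) / (4 × 269) = 46904/1076
≈ 43.59 days

43.59 days


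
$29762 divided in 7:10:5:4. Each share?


Total parts = 7 + 10 + 5 + 4 = 26
Part 1: 29762 × 7/26 = 8012.85
Part 2: 29762 × 10/26 = 11446.92
Part 3: 29762 × 5/26 = 5723.46
Part 4: 29762 × 4/26 = 4578.77
= Part 1: $8012.85, Part 2: $11446.92, Part 3: $5723.46, Part 4: $4578.77

Part 1: $8012.85, Part 2: $11446.92, Part 3: $5723.46, Part 4: $4578.77


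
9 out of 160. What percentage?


Percentage = (part / whole) × 100
= (9 / 160) × 100
≈ 5.63%

5.63%


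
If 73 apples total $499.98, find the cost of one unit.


Unit rate = total / quantity
= 499.98 / 73
= $6.85 per unit

$6.85 per unit


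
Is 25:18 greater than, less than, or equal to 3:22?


25/18 = 1.3889
3/22 = 0.1364
1.3889 > 0.1364, so 25:18 is greater
= greater than

greater than


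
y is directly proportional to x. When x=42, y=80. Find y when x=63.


Direct proportion: y/x = constant
k = 80/42 ≈ 1.9048
y₂ = k × 63 = 80 × 63 / 42 = 5040/42
= 120.00

120.00


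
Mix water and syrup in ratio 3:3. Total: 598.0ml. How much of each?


Total parts = 3 + 3 = 6
water: 598.0 × 3/6 = 299.0ml
syrup: 598.0 × 3/6 = 299.0ml
= 299.0ml and 299.0ml

299.0ml and 299.0ml


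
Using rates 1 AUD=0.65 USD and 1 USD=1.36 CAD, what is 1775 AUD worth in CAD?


Step 1: 1775 AUD × 0.65 = 1153.75 USD
Step 2: 1153.75 USD × 1.36 = 1569.10 CAD
Implied rate AUD→CAD = 0.65 × 1.36 = 0.8840
= 1569.10 CAD

1569.10 CAD


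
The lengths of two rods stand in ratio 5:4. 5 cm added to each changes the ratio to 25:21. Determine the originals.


Let A = 5k, B = 4k.
(5k + 5) / (4k + 5) = 25/21
Cross-multiply: 21(5k + 5) = 25(4k + 5)
105k + 105 = 100k + 125
105k - 100k = 125 - 105
5k = 20
k = 20/5 = 4
A = 5×4 = 20, B = 4×4 = 16
= A = 20, B = 16

A = 20, B = 16


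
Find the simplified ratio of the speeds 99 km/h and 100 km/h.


Ratio = 99:100
GCD = 1
Simplified = 99:100
Time ratio (same distance) = 100:99
Speed ratio = 99:100

99:100


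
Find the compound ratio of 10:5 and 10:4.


Compound ratio = (10×10) : (5×4)
= 100:20
GCD = 20
= 5:1

5:1


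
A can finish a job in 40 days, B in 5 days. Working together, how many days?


Rate of A = 1/40 per day
Rate of B = 1/5 per day
Combined rate = 1/40 + 1/5 = 45/200 = 0.2250 per day
Days = 1 / combined rate = 200/45
≈ 4.44 days

4.44 days


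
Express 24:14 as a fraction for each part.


Total parts = 24 + 14 = 38
First part: 24/38 = 12/19
Second part: 14/38 = 7/19
= 12/19 and 7/19

12/19 and 7/19


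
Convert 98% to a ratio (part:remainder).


98% means 98 parts out of 100; remainder = 2
Part : remainder = 98:2
GCD = 2
= 49:1

49:1


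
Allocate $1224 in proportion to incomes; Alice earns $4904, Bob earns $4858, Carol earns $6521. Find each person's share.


Total income = 4904 + 4858 + 6521 = $16283
Alice: $1224 × 4904/16283 = $368.64
Bob: $1224 × 4858/16283 = $365.18
Carol: $1224 × 6521/16283 = $490.19
= Alice: $368.64, Bob: $365.18, Carol: $490.19

Alice: $368.64, Bob: $365.18, Carol: $490.19


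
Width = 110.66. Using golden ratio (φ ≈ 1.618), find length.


φ = (1 + √5) / 2 ≈ 1.618
Length = width × φ = 110.66 × 1.618 = 179.04788
≈ 179.05

179.05


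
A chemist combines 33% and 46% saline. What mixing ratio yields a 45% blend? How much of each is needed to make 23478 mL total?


Let x parts of 33% mix with y parts of 46%.
33x + 46y = 45(x + y)
33x + 46y = 45x + 45y
x(33 - 45) = y(45 - 46)
x/y = (46 - 45)/(45 - 33) = 1/12
Simplify: 1:12
Total parts = 13; one part = 23478/13 = 1806.00 mL
33% solution: 1×1806.00 = 1806.00 mL
46% solution: 12×1806.00 = 21672.00 mL
= ratio 1:12; 1806.00 mL and 21672.00 mL

ratio 1:12; 1806.00 mL and 21672.00 mL


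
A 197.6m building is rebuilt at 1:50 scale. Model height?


Model size = real / scale
= 197.6 / 50
= 3.9520 m

3.9520 m


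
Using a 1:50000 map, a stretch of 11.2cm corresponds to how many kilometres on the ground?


Real distance = map distance × scale
= 11.2cm × 50000
= 560000 cm = 5600.0 m
= 5.600 km

5.600 km


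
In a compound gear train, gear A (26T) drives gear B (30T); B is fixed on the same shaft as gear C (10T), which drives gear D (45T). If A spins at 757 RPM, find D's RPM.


Stage 1: RPM_B = RPM_A × t_A/t_B = 757 × 26/30 = 19682/30 ≈ 656.07
B and C share a shaft → RPM_C = RPM_B
Stage 2: RPM_D = RPM_C × t_C/t_D = RPM_A × (t_A×t_C)/(t_B×t_D)
Overall ratio = (26×10)/(30×45) = 260/1350
RPM_D = 757 × 260/1350 = 196820/1350
≈ 145.79 RPM

145.79 RPM


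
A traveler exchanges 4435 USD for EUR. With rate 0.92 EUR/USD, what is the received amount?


Amount × rate = 4435 × 0.92
= 4080.20 EUR

4080.20 EUR


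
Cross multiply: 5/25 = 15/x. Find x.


Cross multiply: 5 × x = 25 × 15
5x = 375
x = 375 / 5
= 75.00

75.00


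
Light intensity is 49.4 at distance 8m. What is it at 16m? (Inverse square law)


I₁d₁² = I₂d₂²
I₂ = I₁ × (d₁/d₂)²
= 49.4 × (8/16)²
= 49.4 × 64/256
= 3161.6/256
= 12.3500

12.3500


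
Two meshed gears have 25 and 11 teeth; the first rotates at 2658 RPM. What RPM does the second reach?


Gear ratio = 25:11 = 25:11
RPM_B = RPM_A × (teeth_A / teeth_B)
= 2658 × (25/11)
= 6040.9 RPM

6040.9 RPM
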